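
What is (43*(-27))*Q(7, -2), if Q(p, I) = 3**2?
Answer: -10449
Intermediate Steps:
Q(p, I) = 9
(43*(-27))*Q(7, -2) = (43*(-27))*9 = -1161*9 = -10449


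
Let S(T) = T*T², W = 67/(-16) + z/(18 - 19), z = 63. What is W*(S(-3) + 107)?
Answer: -5375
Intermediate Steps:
W = -1075/16 (W = 67/(-16) + 63/(18 - 19) = 67*(-1/16) + 63/(-1) = -67/16 + 63*(-1) = -67/16 - 63 = -1075/16 ≈ -67.188)
S(T) = T³
W*(S(-3) + 107) = -1075*((-3)³ + 107)/16 = -1075*(-27 + 107)/16 = -1075/16*80 = -5375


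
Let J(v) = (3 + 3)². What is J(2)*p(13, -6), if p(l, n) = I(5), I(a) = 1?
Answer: 36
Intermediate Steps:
p(l, n) = 1
J(v) = 36 (J(v) = 6² = 36)
J(2)*p(13, -6) = 36*1 = 36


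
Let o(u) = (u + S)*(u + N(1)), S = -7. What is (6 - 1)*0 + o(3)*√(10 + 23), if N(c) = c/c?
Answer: -16*√33 ≈ -91.913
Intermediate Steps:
N(c) = 1
o(u) = (1 + u)*(-7 + u) (o(u) = (u - 7)*(u + 1) = (-7 + u)*(1 + u) = (1 + u)*(-7 + u))
(6 - 1)*0 + o(3)*√(10 + 23) = (6 - 1)*0 + (-7 + 3² - 6*3)*√(10 + 23) = 5*0 + (-7 + 9 - 18)*√33 = 0 - 16*√33 = -16*√33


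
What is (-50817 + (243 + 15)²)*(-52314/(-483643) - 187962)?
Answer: -1431503919359244/483643 ≈ -2.9598e+9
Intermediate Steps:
(-50817 + (243 + 15)²)*(-52314/(-483643) - 187962) = (-50817 + 258²)*(-52314*(-1/483643) - 187962) = (-50817 + 66564)*(52314/483643 - 187962) = 15747*(-90906453252/483643) = -1431503919359244/483643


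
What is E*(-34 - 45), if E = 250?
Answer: -19750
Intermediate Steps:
E*(-34 - 45) = 250*(-34 - 45) = 250*(-79) = -19750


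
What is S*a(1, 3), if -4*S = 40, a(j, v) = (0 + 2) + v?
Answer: -50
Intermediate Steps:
a(j, v) = 2 + v
S = -10 (S = -1/4*40 = -10)
S*a(1, 3) = -10*(2 + 3) = -10*5 = -50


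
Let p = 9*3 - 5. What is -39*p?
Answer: -858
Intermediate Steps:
p = 22 (p = 27 - 5 = 22)
-39*p = -39*22 = -858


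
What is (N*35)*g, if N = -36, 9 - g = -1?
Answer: -12600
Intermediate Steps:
g = 10 (g = 9 - 1*(-1) = 9 + 1 = 10)
(N*35)*g = -36*35*10 = -1260*10 = -12600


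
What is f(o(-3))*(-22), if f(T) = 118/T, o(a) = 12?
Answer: -649/3 ≈ -216.33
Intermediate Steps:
f(o(-3))*(-22) = (118/12)*(-22) = (118*(1/12))*(-22) = (59/6)*(-22) = -649/3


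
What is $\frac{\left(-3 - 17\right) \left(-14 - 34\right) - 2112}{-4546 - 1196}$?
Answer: $\frac{64}{319} \approx 0.20063$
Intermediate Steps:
$\frac{\left(-3 - 17\right) \left(-14 - 34\right) - 2112}{-4546 - 1196} = \frac{\left(-20\right) \left(-48\right) - 2112}{-5742} = \left(960 - 2112\right) \left(- \frac{1}{5742}\right) = \left(-1152\right) \left(- \frac{1}{5742}\right) = \frac{64}{319}$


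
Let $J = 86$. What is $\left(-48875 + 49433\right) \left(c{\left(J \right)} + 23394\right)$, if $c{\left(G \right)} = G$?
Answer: $13101840$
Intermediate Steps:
$\left(-48875 + 49433\right) \left(c{\left(J \right)} + 23394\right) = \left(-48875 + 49433\right) \left(86 + 23394\right) = 558 \cdot 23480 = 13101840$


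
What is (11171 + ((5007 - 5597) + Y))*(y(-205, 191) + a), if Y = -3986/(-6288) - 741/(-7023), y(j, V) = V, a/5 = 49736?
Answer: 6460915360002985/2453368 ≈ 2.6335e+9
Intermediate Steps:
a = 248680 (a = 5*49736 = 248680)
Y = 5442181/7360104 (Y = -3986*(-1/6288) - 741*(-1/7023) = 1993/3144 + 247/2341 = 5442181/7360104 ≈ 0.73942)
(11171 + ((5007 - 5597) + Y))*(y(-205, 191) + a) = (11171 + ((5007 - 5597) + 5442181/7360104))*(191 + 248680) = (11171 + (-590 + 5442181/7360104))*248871 = (11171 - 4337019179/7360104)*248871 = (77882702605/7360104)*248871 = 6460915360002985/2453368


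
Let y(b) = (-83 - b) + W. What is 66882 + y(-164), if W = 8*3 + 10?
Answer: 66997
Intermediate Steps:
W = 34 (W = 24 + 10 = 34)
y(b) = -49 - b (y(b) = (-83 - b) + 34 = -49 - b)
66882 + y(-164) = 66882 + (-49 - 1*(-164)) = 66882 + (-49 + 164) = 66882 + 115 = 66997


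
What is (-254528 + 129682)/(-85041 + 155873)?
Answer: -62423/35416 ≈ -1.7626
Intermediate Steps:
(-254528 + 129682)/(-85041 + 155873) = -124846/70832 = -124846*1/70832 = -62423/35416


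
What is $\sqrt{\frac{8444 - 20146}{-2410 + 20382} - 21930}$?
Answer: $\frac{i \sqrt{1770860515366}}{8986} \approx 148.09 i$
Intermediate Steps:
$\sqrt{\frac{8444 - 20146}{-2410 + 20382} - 21930} = \sqrt{- \frac{11702}{17972} - 21930} = \sqrt{\left(-11702\right) \frac{1}{17972} - 21930} = \sqrt{- \frac{5851}{8986} - 21930} = \sqrt{- \frac{197068831}{8986}} = \frac{i \sqrt{1770860515366}}{8986}$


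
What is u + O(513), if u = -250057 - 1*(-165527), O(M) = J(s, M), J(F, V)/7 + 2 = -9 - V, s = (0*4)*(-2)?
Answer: -88198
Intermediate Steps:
s = 0 (s = 0*(-2) = 0)
J(F, V) = -77 - 7*V (J(F, V) = -14 + 7*(-9 - V) = -14 + (-63 - 7*V) = -77 - 7*V)
O(M) = -77 - 7*M
u = -84530 (u = -250057 + 165527 = -84530)
u + O(513) = -84530 + (-77 - 7*513) = -84530 + (-77 - 3591) = -84530 - 3668 = -88198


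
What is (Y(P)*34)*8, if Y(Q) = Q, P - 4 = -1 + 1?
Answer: 1088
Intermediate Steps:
P = 4 (P = 4 + (-1 + 1) = 4 + 0 = 4)
(Y(P)*34)*8 = (4*34)*8 = 136*8 = 1088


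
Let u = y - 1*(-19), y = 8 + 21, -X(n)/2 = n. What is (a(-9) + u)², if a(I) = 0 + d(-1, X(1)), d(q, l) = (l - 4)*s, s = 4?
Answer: 576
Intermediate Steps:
X(n) = -2*n
d(q, l) = -16 + 4*l (d(q, l) = (l - 4)*4 = (-4 + l)*4 = -16 + 4*l)
y = 29
u = 48 (u = 29 - 1*(-19) = 29 + 19 = 48)
a(I) = -24 (a(I) = 0 + (-16 + 4*(-2*1)) = 0 + (-16 + 4*(-2)) = 0 + (-16 - 8) = 0 - 24 = -24)
(a(-9) + u)² = (-24 + 48)² = 24² = 576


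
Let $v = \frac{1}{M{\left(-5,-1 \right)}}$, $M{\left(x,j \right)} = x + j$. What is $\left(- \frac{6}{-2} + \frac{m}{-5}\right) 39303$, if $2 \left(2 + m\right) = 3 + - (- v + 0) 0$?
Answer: $\frac{1218393}{10} \approx 1.2184 \cdot 10^{5}$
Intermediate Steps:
$M{\left(x,j \right)} = j + x$
$v = - \frac{1}{6}$ ($v = \frac{1}{-1 - 5} = \frac{1}{-6} = - \frac{1}{6} \approx -0.16667$)
$m = - \frac{1}{2}$ ($m = -2 + \frac{3 + - (\left(-1\right) \left(- \frac{1}{6}\right) + 0) 0}{2} = -2 + \frac{3 + - (\frac{1}{6} + 0) 0}{2} = -2 + \frac{3 + \left(-1\right) \frac{1}{6} \cdot 0}{2} = -2 + \frac{3 - 0}{2} = -2 + \frac{3 + 0}{2} = -2 + \frac{1}{2} \cdot 3 = -2 + \frac{3}{2} = - \frac{1}{2} \approx -0.5$)
$\left(- \frac{6}{-2} + \frac{m}{-5}\right) 39303 = \left(- \frac{6}{-2} - \frac{1}{2 \left(-5\right)}\right) 39303 = \left(\left(-6\right) \left(- \frac{1}{2}\right) - - \frac{1}{10}\right) 39303 = \left(3 + \frac{1}{10}\right) 39303 = \frac{31}{10} \cdot 39303 = \frac{1218393}{10}$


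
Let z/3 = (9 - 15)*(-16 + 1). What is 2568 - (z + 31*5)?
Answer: 2143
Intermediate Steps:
z = 270 (z = 3*((9 - 15)*(-16 + 1)) = 3*(-6*(-15)) = 3*90 = 270)
2568 - (z + 31*5) = 2568 - (270 + 31*5) = 2568 - (270 + 155) = 2568 - 1*425 = 2568 - 425 = 2143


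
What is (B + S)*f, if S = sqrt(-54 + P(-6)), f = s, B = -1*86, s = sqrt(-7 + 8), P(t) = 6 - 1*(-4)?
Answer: -86 + 2*I*sqrt(11) ≈ -86.0 + 6.6332*I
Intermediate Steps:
P(t) = 10 (P(t) = 6 + 4 = 10)
s = 1 (s = sqrt(1) = 1)
B = -86
f = 1
S = 2*I*sqrt(11) (S = sqrt(-54 + 10) = sqrt(-44) = 2*I*sqrt(11) ≈ 6.6332*I)
(B + S)*f = (-86 + 2*I*sqrt(11))*1 = -86 + 2*I*sqrt(11)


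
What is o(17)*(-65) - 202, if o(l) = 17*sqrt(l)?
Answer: -202 - 1105*sqrt(17) ≈ -4758.0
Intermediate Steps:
o(17)*(-65) - 202 = (17*sqrt(17))*(-65) - 202 = -1105*sqrt(17) - 202 = -202 - 1105*sqrt(17)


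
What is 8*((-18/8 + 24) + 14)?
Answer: 286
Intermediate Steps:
8*((-18/8 + 24) + 14) = 8*((-18*1/8 + 24) + 14) = 8*((-9/4 + 24) + 14) = 8*(87/4 + 14) = 8*(143/4) = 286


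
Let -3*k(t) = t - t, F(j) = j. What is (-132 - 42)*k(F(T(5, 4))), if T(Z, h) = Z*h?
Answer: 0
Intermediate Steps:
k(t) = 0 (k(t) = -(t - t)/3 = -⅓*0 = 0)
(-132 - 42)*k(F(T(5, 4))) = (-132 - 42)*0 = -174*0 = 0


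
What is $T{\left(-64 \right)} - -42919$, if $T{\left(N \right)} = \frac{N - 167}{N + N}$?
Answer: $\frac{5493863}{128} \approx 42921.0$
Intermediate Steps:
$T{\left(N \right)} = \frac{-167 + N}{2 N}$
$T{\left(-64 \right)} - -42919 = \frac{-167 - 64}{2 \left(-64\right)} - -42919 = \frac{1}{2} \left(- \frac{1}{64}\right) \left(-231\right) + 42919 = \frac{231}{128} + 42919 = \frac{5493863}{128}$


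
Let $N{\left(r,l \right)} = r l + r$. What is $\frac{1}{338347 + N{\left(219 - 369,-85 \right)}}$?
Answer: $\frac{1}{350947} \approx 2.8494 \cdot 10^{-6}$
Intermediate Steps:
$N{\left(r,l \right)} = r + l r$ ($N{\left(r,l \right)} = l r + r = r + l r$)
$\frac{1}{338347 + N{\left(219 - 369,-85 \right)}} = \frac{1}{338347 + \left(219 - 369\right) \left(1 - 85\right)} = \frac{1}{338347 - -12600} = \frac{1}{338347 + 12600} = \frac{1}{350947}$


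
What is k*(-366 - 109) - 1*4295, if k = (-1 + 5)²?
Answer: -11895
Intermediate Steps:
k = 16 (k = 4² = 16)
k*(-366 - 109) - 1*4295 = 16*(-366 - 109) - 1*4295 = 16*(-475) - 4295 = -7600 - 4295 = -11895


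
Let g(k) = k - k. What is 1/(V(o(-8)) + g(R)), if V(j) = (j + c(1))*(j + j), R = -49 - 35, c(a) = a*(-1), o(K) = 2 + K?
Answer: 1/84 ≈ 0.011905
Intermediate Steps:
c(a) = -a
R = -84
V(j) = 2*j*(-1 + j) (V(j) = (j - 1*1)*(j + j) = (j - 1)*(2*j) = (-1 + j)*(2*j) = 2*j*(-1 + j))
g(k) = 0
1/(V(o(-8)) + g(R)) = 1/(2*(2 - 8)*(-1 + (2 - 8)) + 0) = 1/(2*(-6)*(-1 - 6) + 0) = 1/(2*(-6)*(-7) + 0) = 1/(84 + 0) = 1/84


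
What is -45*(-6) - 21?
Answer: 249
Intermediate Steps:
-45*(-6) - 21 = 270 - 21 = 249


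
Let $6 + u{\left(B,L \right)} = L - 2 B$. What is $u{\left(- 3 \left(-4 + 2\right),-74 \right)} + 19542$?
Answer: $19450$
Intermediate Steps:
$u{\left(B,L \right)} = -6 + L - 2 B$ ($u{\left(B,L \right)} = -6 - \left(- L + 2 B\right) = -6 + L - 2 B$)
$u{\left(- 3 \left(-4 + 2\right),-74 \right)} + 19542 = \left(-6 - 74 - 2 \left(- 3 \left(-4 + 2\right)\right)\right) + 19542 = \left(-6 - 74 - 2 \left(\left(-3\right) \left(-2\right)\right)\right) + 19542 = \left(-6 - 74 - 12\right) + 19542 = -92 + 19542 = 19450$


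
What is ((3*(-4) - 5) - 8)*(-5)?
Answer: 125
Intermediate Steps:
((3*(-4) - 5) - 8)*(-5) = ((-12 - 5) - 8)*(-5) = (-17 - 8)*(-5) = -25*(-5) = 125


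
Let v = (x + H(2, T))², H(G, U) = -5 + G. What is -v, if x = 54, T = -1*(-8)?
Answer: -2601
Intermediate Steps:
T = 8
v = 2601 (v = (54 + (-5 + 2))² = (54 - 3)² = 51² = 2601)
-v = -1*2601 = -2601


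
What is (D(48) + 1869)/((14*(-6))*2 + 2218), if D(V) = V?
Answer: 1917/2050 ≈ 0.93512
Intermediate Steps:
(D(48) + 1869)/((14*(-6))*2 + 2218) = (48 + 1869)/((14*(-6))*2 + 2218) = 1917/(-84*2 + 2218) = 1917/(-168 + 2218) = 1917/2050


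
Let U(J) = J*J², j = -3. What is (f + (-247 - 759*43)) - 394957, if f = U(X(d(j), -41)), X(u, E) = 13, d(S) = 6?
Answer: -425644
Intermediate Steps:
U(J) = J³
f = 2197 (f = 13³ = 2197)
(f + (-247 - 759*43)) - 394957 = (2197 + (-247 - 759*43)) - 394957 = (2197 + (-247 - 32637)) - 394957 = (2197 - 32884) - 394957 = -30687 - 394957 = -425644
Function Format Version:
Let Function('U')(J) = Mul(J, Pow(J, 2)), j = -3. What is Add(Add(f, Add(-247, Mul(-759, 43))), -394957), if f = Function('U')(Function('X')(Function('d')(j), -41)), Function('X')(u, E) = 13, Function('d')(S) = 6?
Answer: -425644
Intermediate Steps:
Function('U')(J) = Pow(J, 3)
f = 2197 (f = Pow(13, 3) = 2197)
Add(Add(f, Add(-247, Mul(-759, 43))), -394957) = Add(Add(2197, Add(-247, Mul(-759, 43))), -394957) = Add(Add(2197, Add(-247, -32637)), -394957) = Add(Add(2197, -32884), -394957) = Add(-30687, -394957) = -425644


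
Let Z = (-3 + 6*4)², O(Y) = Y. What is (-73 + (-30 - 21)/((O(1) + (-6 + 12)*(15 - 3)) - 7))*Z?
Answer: -715743/22 ≈ -32534.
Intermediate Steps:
Z = 441 (Z = (-3 + 24)² = 21² = 441)
(-73 + (-30 - 21)/((O(1) + (-6 + 12)*(15 - 3)) - 7))*Z = (-73 + (-30 - 21)/((1 + (-6 + 12)*(15 - 3)) - 7))*441 = (-73 - 51/((1 + 6*12) - 7))*441 = (-73 - 51/((1 + 72) - 7))*441 = (-73 - 51/(73 - 7))*441 = (-73 - 51/66)*441 = (-73 - 51*1/66)*441 = (-73 - 17/22)*441 = -1623/22*441 = -715743/22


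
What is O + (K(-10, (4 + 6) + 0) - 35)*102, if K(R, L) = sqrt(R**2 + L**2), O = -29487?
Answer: -33057 + 1020*sqrt(2) ≈ -31615.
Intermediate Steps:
K(R, L) = sqrt(L**2 + R**2)
O + (K(-10, (4 + 6) + 0) - 35)*102 = -29487 + (sqrt(((4 + 6) + 0)**2 + (-10)**2) - 35)*102 = -29487 + (sqrt((10 + 0)**2 + 100) - 35)*102 = -29487 + (sqrt(10**2 + 100) - 35)*102 = -29487 + (sqrt(100 + 100) - 35)*102 = -29487 + (sqrt(200) - 35)*102 = -29487 + (10*sqrt(2) - 35)*102 = -29487 + (-35 + 10*sqrt(2))*102 = -29487 + (-3570 + 1020*sqrt(2)) = -33057 + 1020*sqrt(2)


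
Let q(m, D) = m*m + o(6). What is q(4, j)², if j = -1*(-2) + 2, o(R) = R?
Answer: 484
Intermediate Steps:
j = 4 (j = 2 + 2 = 4)
q(m, D) = 6 + m² (q(m, D) = m*m + 6 = m² + 6 = 6 + m²)
q(4, j)² = (6 + 4²)² = (6 + 16)² = 22² = 484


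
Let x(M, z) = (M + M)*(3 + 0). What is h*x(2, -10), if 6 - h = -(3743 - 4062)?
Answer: -3756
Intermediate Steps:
x(M, z) = 6*M (x(M, z) = (2*M)*3 = 6*M)
h = -313 (h = 6 - (-1)*(3743 - 4062) = 6 - (-1)*(-319) = 6 - 1*319 = 6 - 319 = -313)
h*x(2, -10) = -1878*2 = -313*12 = -3756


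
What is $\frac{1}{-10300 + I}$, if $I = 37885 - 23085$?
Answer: $\frac{1}{4500} \approx 0.00022222$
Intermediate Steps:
$I = 14800$ ($I = 37885 - 23085 = 14800$)
$\frac{1}{-10300 + I} = \frac{1}{-10300 + 14800} = \frac{1}{4500}$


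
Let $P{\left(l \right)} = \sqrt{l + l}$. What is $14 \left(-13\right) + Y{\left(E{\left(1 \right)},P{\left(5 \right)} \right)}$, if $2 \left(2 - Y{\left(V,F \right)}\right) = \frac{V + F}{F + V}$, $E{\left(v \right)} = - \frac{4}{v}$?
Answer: $- \frac{361}{2} \approx -180.5$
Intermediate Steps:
$P{\left(l \right)} = \sqrt{2} \sqrt{l}$ ($P{\left(l \right)} = \sqrt{2 l} = \sqrt{2} \sqrt{l}$)
$Y{\left(V,F \right)} = \frac{3}{2}$ ($Y{\left(V,F \right)} = 2 - \frac{\left(V + F\right) \frac{1}{F + V}}{2} = 2 - \frac{\left(F + V\right) \frac{1}{F + V}}{2} = 2 - \frac{1}{2} = \frac{3}{2}$)
$14 \left(-13\right) + Y{\left(E{\left(1 \right)},P{\left(5 \right)} \right)} = 14 \left(-13\right) + \frac{3}{2} = -182 + \frac{3}{2} = - \frac{361}{2}$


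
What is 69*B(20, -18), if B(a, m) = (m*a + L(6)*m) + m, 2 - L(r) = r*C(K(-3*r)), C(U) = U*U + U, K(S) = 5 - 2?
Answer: 60858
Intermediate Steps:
K(S) = 3
C(U) = U + U² (C(U) = U² + U = U + U²)
L(r) = 2 - 12*r (L(r) = 2 - r*3*(1 + 3) = 2 - r*3*4 = 2 - r*12 = 2 - 12*r)
B(a, m) = -69*m + a*m (B(a, m) = (m*a + (2 - 12*6)*m) + m = (a*m + (2 - 72)*m) + m = (a*m - 70*m) + m = (-70*m + a*m) + m = -69*m + a*m)
69*B(20, -18) = 69*(-18*(-69 + 20)) = 69*(-18*(-49)) = 69*882 = 60858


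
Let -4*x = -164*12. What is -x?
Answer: -492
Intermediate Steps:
x = 492 (x = -(-41)*12 = -¼*(-1968) = 492)
-x = -1*492 = -492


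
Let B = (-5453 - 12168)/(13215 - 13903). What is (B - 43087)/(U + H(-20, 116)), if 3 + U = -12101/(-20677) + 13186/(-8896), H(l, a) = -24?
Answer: 34059540356882/22065219563 ≈ 1543.6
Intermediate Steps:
U = -358412101/91971296 (U = -3 + (-12101/(-20677) + 13186/(-8896)) = -3 + (-12101*(-1/20677) + 13186*(-1/8896)) = -3 + (12101/20677 - 6593/4448) = -3 - 82498213/91971296 = -358412101/91971296 ≈ -3.8970)
B = 17621/688 (B = -17621/(-688) = -17621*(-1/688) = 17621/688 ≈ 25.612)
(B - 43087)/(U + H(-20, 116)) = (17621/688 - 43087)/(-358412101/91971296 - 24) = -29626235/(688*(-2565723205/91971296)) = -29626235/688*(-91971296/2565723205) = 34059540356882/22065219563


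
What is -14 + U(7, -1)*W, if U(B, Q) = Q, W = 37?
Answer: -51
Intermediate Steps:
-14 + U(7, -1)*W = -14 - 1*37 = -14 - 37 = -51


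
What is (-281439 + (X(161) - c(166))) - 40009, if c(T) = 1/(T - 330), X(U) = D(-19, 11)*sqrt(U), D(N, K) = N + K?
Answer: -52717471/164 - 8*sqrt(161) ≈ -3.2155e+5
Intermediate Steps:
D(N, K) = K + N
X(U) = -8*sqrt(U) (X(U) = (11 - 19)*sqrt(U) = -8*sqrt(U))
c(T) = 1/(-330 + T)
(-281439 + (X(161) - c(166))) - 40009 = (-281439 + (-8*sqrt(161) - 1/(-330 + 166))) - 40009 = (-281439 + (-8*sqrt(161) - 1/(-164))) - 40009 = (-281439 + (-8*sqrt(161) - 1*(-1/164))) - 40009 = (-281439 + (-8*sqrt(161) + 1/164)) - 40009 = (-281439 + (1/164 - 8*sqrt(161))) - 40009 = (-46155995/164 - 8*sqrt(161)) - 40009 = -52717471/164 - 8*sqrt(161)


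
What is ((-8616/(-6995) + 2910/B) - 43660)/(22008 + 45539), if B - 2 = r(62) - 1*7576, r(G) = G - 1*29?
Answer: -2302989601894/3563056629365 ≈ -0.64635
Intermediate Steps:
r(G) = -29 + G (r(G) = G - 29 = -29 + G)
B = -7541 (B = 2 + ((-29 + 62) - 1*7576) = 2 + (33 - 7576) = 2 - 7543 = -7541)
((-8616/(-6995) + 2910/B) - 43660)/(22008 + 45539) = ((-8616/(-6995) + 2910/(-7541)) - 43660)/(22008 + 45539) = ((-8616*(-1/6995) + 2910*(-1/7541)) - 43660)/67547 = ((8616/6995 - 2910/7541) - 43660)*(1/67547) = (44617806/52749295 - 43660)*(1/67547) = -2302989601894/52749295*1/67547 = -2302989601894/3563056629365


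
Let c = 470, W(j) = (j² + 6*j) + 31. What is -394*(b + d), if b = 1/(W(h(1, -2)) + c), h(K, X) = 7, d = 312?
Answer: -36386885/296 ≈ -1.2293e+5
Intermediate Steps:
W(j) = 31 + j² + 6*j
b = 1/592 (b = 1/((31 + 7² + 6*7) + 470) = 1/((31 + 49 + 42) + 470) = 1/(122 + 470) = 1/592 ≈ 0.0016892)
-394*(b + d) = -394*(1/592 + 312) = -394*184705/592 = -36386885/296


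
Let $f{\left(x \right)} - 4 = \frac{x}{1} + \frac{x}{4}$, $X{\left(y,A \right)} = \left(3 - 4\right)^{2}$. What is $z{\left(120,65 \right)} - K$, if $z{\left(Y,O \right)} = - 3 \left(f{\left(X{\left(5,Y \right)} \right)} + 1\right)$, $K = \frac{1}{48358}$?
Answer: $- \frac{1813427}{96716} \approx -18.75$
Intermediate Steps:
$X{\left(y,A \right)} = 1$ ($X{\left(y,A \right)} = \left(-1\right)^{2} = 1$)
$f{\left(x \right)} = 4 + \frac{5 x}{4}$ ($f{\left(x \right)} = 4 + \left(\frac{x}{1} + \frac{x}{4}\right) = 4 + \left(x 1 + x \frac{1}{4}\right) = 4 + \left(x + \frac{x}{4}\right) = 4 + \frac{5 x}{4}$)
$K = \frac{1}{48358} \approx 2.0679 \cdot 10^{-5}$
$z{\left(Y,O \right)} = - \frac{75}{4}$ ($z{\left(Y,O \right)} = - 3 \left(\left(4 + \frac{5}{4} \cdot 1\right) + 1\right) = - 3 \left(\left(4 + \frac{5}{4}\right) + 1\right) = - 3 \left(\frac{21}{4} + 1\right) = \left(-3\right) \frac{25}{4} = - \frac{75}{4}$)
$z{\left(120,65 \right)} - K = - \frac{75}{4} - \frac{1}{48358} = - \frac{1813427}{96716}$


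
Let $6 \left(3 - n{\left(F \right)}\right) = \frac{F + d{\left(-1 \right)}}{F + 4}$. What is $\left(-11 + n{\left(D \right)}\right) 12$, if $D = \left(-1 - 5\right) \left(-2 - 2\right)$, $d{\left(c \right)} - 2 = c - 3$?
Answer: $- \frac{683}{7} \approx -97.571$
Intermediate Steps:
$d{\left(c \right)} = -1 + c$ ($d{\left(c \right)} = 2 + \left(c - 3\right) = 2 + \left(-3 + c\right) = -1 + c$)
$D = 24$ ($D = \left(-6\right) \left(-4\right) = 24$)
$n{\left(F \right)} = 3 - \frac{-2 + F}{6 \left(4 + F\right)}$ ($n{\left(F \right)} = 3 - \frac{\left(F - 2\right) \frac{1}{F + 4}}{6} = 3 - \frac{\left(F - 2\right) \frac{1}{4 + F}}{6} = 3 - \frac{\left(-2 + F\right) \frac{1}{4 + F}}{6} = 3 - \frac{\frac{1}{4 + F} \left(-2 + F\right)}{6} = 3 - \frac{-2 + F}{6 \left(4 + F\right)}$)
$\left(-11 + n{\left(D \right)}\right) 12 = \left(-11 + \frac{74 + 17 \cdot 24}{6 \left(4 + 24\right)}\right) 12 = \left(-11 + \frac{74 + 408}{6 \cdot 28}\right) 12 = \left(-11 + \frac{1}{6} \cdot \frac{1}{28} \cdot 482\right) 12 = \left(-11 + \frac{241}{84}\right) 12 = \left(- \frac{683}{84}\right) 12 = - \frac{683}{7}$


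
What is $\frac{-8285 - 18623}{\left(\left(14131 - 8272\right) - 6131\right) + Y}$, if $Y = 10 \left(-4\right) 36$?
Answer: $\frac{6727}{428} \approx 15.717$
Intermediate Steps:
$Y = -1440$ ($Y = \left(-40\right) 36 = -1440$)
$\frac{-8285 - 18623}{\left(\left(14131 - 8272\right) - 6131\right) + Y} = \frac{-8285 - 18623}{\left(\left(14131 - 8272\right) - 6131\right) - 1440} = - \frac{26908}{\left(5859 - 6131\right) - 1440} = - \frac{26908}{-272 - 1440} = - \frac{26908}{-1712} = \left(-26908\right) \left(- \frac{1}{1712}\right) = \frac{6727}{428}$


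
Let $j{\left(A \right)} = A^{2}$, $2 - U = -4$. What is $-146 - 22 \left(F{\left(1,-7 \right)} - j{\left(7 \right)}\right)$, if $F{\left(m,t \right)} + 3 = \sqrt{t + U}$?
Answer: $998 - 22 i \approx 998.0 - 22.0 i$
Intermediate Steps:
$U = 6$ ($U = 2 - -4 = 2 + 4 = 6$)
$F{\left(m,t \right)} = -3 + \sqrt{6 + t}$ ($F{\left(m,t \right)} = -3 + \sqrt{t + 6} = -3 + \sqrt{6 + t}$)
$-146 - 22 \left(F{\left(1,-7 \right)} - j{\left(7 \right)}\right) = -146 - 22 \left(\left(-3 + \sqrt{6 - 7}\right) - 7^{2}\right) = -146 - 22 \left(\left(-3 + \sqrt{-1}\right) - 49\right) = -146 - 22 \left(\left(-3 + i\right) - 49\right) = -146 - 22 \left(-52 + i\right) = -146 + \left(1144 - 22 i\right) = 998 - 22 i$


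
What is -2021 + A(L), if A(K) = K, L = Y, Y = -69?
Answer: -2090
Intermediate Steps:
L = -69
-2021 + A(L) = -2021 - 69 = -2090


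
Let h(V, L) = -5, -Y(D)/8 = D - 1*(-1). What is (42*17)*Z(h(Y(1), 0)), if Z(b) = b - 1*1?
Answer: -4284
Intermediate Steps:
Y(D) = -8 - 8*D (Y(D) = -8*(D - 1*(-1)) = -8*(D + 1) = -8*(1 + D) = -8 - 8*D)
Z(b) = -1 + b (Z(b) = b - 1 = -1 + b)
(42*17)*Z(h(Y(1), 0)) = (42*17)*(-1 - 5) = 714*(-6) = -4284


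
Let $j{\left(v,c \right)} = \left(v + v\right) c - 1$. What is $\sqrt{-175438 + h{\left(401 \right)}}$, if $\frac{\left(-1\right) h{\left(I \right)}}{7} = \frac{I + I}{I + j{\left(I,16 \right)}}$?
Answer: $\frac{3 i \sqrt{213310979690}}{3308} \approx 418.85 i$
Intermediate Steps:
$j{\left(v,c \right)} = -1 + 2 c v$ ($j{\left(v,c \right)} = 2 v c - 1 = 2 c v - 1 = -1 + 2 c v$)
$h{\left(I \right)} = - \frac{14 I}{-1 + 33 I}$ ($h{\left(I \right)} = - 7 \frac{I + I}{I + \left(-1 + 2 \cdot 16 I\right)} = - 7 \frac{2 I}{I + \left(-1 + 32 I\right)} = - 7 \frac{2 I}{-1 + 33 I} = - \frac{14 I}{-1 + 33 I}$)
$\sqrt{-175438 + h{\left(401 \right)}} = \sqrt{-175438 - \frac{5614}{-1 + 33 \cdot 401}} = \sqrt{-175438 - \frac{5614}{-1 + 13233}} = \sqrt{-175438 - \frac{5614}{13232}} = \sqrt{-175438 - 5614 \cdot \frac{1}{13232}} = \sqrt{-175438 - \frac{2807}{6616}} = \sqrt{- \frac{1160700615}{6616}} = \frac{3 i \sqrt{213310979690}}{3308}$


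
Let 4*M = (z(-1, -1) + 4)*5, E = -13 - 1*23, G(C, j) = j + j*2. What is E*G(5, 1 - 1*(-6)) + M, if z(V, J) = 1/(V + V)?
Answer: -6013/8 ≈ -751.63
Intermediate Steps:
z(V, J) = 1/(2*V)
G(C, j) = 3*j (G(C, j) = j + 2*j = 3*j)
E = -36 (E = -13 - 23 = -36)
M = 35/8 (M = (((½)/(-1) + 4)*5)/4 = (((½)*(-1) + 4)*5)/4 = ((-½ + 4)*5)/4 = ((7/2)*5)/4 = (¼)*(35/2) = 35/8 ≈ 4.3750)
E*G(5, 1 - 1*(-6)) + M = -108*(1 - 1*(-6)) + 35/8 = -108*(1 + 6) + 35/8 = -108*7 + 35/8 = -36*21 + 35/8 = -756 + 35/8 = -6013/8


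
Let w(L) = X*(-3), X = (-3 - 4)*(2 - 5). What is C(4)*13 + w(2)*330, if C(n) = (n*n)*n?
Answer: -19958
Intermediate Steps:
X = 21 (X = -7*(-3) = 21)
C(n) = n**3 (C(n) = n**2*n = n**3)
w(L) = -63 (w(L) = 21*(-3) = -63)
C(4)*13 + w(2)*330 = 4**3*13 - 63*330 = 64*13 - 20790 = 832 - 20790 = -19958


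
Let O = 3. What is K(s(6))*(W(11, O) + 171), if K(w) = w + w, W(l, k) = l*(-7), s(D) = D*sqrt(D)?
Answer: 1128*sqrt(6) ≈ 2763.0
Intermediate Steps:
s(D) = D**(3/2)
W(l, k) = -7*l
K(w) = 2*w
K(s(6))*(W(11, O) + 171) = (2*6**(3/2))*(-7*11 + 171) = (2*(6*sqrt(6)))*(-77 + 171) = (12*sqrt(6))*94 = 1128*sqrt(6)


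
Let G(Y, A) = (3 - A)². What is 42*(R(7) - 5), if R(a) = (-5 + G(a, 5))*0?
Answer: -210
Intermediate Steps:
R(a) = 0 (R(a) = (-5 + (-3 + 5)²)*0 = (-5 + 2²)*0 = (-5 + 4)*0 = -1*0 = 0)
42*(R(7) - 5) = 42*(0 - 5) = 42*(-5) = -210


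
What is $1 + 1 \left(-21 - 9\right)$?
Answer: $-29$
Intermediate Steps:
$1 + 1 \left(-21 - 9\right) = 1 + 1 \left(-30\right) = 1 - 30 = -29$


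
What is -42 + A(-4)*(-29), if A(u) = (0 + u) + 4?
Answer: -42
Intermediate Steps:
A(u) = 4 + u (A(u) = u + 4 = 4 + u)
-42 + A(-4)*(-29) = -42 + (4 - 4)*(-29) = -42 + 0*(-29) = -42 + 0 = -42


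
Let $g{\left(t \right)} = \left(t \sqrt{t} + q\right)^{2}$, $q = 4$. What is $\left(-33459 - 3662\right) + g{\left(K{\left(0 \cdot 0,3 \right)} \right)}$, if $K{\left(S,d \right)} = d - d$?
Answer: $-37105$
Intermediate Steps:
$K{\left(S,d \right)} = 0$
$g{\left(t \right)} = \left(4 + t^{\frac{3}{2}}\right)^{2}$ ($g{\left(t \right)} = \left(t \sqrt{t} + 4\right)^{2} = \left(t^{\frac{3}{2}} + 4\right)^{2} = \left(4 + t^{\frac{3}{2}}\right)^{2}$)
$\left(-33459 - 3662\right) + g{\left(K{\left(0 \cdot 0,3 \right)} \right)} = \left(-33459 - 3662\right) + \left(4 + 0^{\frac{3}{2}}\right)^{2} = -37121 + \left(4 + 0\right)^{2} = -37121 + 4^{2} = -37121 + 16 = -37105$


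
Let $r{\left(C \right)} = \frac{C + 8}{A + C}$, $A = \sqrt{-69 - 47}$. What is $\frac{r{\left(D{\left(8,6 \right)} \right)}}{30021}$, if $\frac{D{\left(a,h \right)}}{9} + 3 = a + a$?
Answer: $\frac{975}{27629327} - \frac{50 i \sqrt{29}}{82887981} \approx 3.5289 \cdot 10^{-5} - 3.2485 \cdot 10^{-6} i$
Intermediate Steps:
$A = 2 i \sqrt{29}$ ($A = \sqrt{-116} = 2 i \sqrt{29} \approx 10.77 i$)
$D{\left(a,h \right)} = -27 + 18 a$ ($D{\left(a,h \right)} = -27 + 9 \left(a + a\right) = -27 + 9 \cdot 2 a = -27 + 18 a$)
$r{\left(C \right)} = \frac{8 + C}{C + 2 i \sqrt{29}}$ ($r{\left(C \right)} = \frac{C + 8}{2 i \sqrt{29} + C} = \frac{8 + C}{C + 2 i \sqrt{29}}$)
$\frac{r{\left(D{\left(8,6 \right)} \right)}}{30021} = \frac{\frac{1}{\left(-27 + 18 \cdot 8\right) + 2 i \sqrt{29}} \left(8 + \left(-27 + 18 \cdot 8\right)\right)}{30021} = \frac{8 + \left(-27 + 144\right)}{\left(-27 + 144\right) + 2 i \sqrt{29}} \cdot \frac{1}{30021} = \frac{8 + 117}{117 + 2 i \sqrt{29}} \cdot \frac{1}{30021} = \frac{1}{117 + 2 i \sqrt{29}} \cdot 125 \cdot \frac{1}{30021} = \frac{125}{117 + 2 i \sqrt{29}} \cdot \frac{1}{30021} = \frac{125}{30021 \left(117 + 2 i \sqrt{29}\right)}$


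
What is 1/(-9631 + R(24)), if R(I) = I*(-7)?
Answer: -1/9799 ≈ -0.00010205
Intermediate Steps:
R(I) = -7*I
1/(-9631 + R(24)) = 1/(-9631 - 7*24) = 1/(-9631 - 168) = 1/(-9799) = -1/9799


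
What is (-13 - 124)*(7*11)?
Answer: -10549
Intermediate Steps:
(-13 - 124)*(7*11) = -137*77 = -10549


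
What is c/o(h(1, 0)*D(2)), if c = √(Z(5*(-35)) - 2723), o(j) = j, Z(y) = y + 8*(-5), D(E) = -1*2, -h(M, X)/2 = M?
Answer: I*√2938/4 ≈ 13.551*I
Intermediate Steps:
h(M, X) = -2*M
D(E) = -2
Z(y) = -40 + y (Z(y) = y - 40 = -40 + y)
c = I*√2938 (c = √((-40 + 5*(-35)) - 2723) = √((-40 - 175) - 2723) = √(-215 - 2723) = √(-2938) = I*√2938 ≈ 54.203*I)
c/o(h(1, 0)*D(2)) = (I*√2938)/((-2*1*(-2))) = (I*√2938)/((-2*(-2))) = (I*√2938)/4 = (I*√2938)*(¼) = I*√2938/4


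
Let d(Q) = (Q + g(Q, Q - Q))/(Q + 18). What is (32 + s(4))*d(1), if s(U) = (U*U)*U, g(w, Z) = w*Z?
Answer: 96/19 ≈ 5.0526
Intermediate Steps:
g(w, Z) = Z*w
s(U) = U**3 (s(U) = U**2*U = U**3)
d(Q) = Q/(18 + Q) (d(Q) = (Q + (Q - Q)*Q)/(Q + 18) = (Q + 0*Q)/(18 + Q) = (Q + 0)/(18 + Q) = Q/(18 + Q))
(32 + s(4))*d(1) = (32 + 4**3)*(1/(18 + 1)) = (32 + 64)*(1/19) = 96*(1*(1/19)) = 96*(1/19) = 96/19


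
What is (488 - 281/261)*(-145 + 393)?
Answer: 31517576/261 ≈ 1.2076e+5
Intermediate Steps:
(488 - 281/261)*(-145 + 393) = (488 - 281*1/261)*248 = (488 - 281/261)*248 = (127087/261)*248 = 31517576/261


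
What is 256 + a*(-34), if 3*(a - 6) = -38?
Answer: 1448/3 ≈ 482.67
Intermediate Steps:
a = -20/3 (a = 6 + (1/3)*(-38) = 6 - 38/3 = -20/3 ≈ -6.6667)
256 + a*(-34) = 256 - 20/3*(-34) = 256 + 680/3 = 1448/3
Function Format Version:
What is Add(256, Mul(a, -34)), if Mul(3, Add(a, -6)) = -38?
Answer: Rational(1448, 3) ≈ 482.67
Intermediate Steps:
a = Rational(-20, 3) (a = Add(6, Mul(Rational(1, 3), -38)) = Add(6, Rational(-38, 3)) = Rational(-20, 3) ≈ -6.6667)
Add(256, Mul(a, -34)) = Add(256, Mul(Rational(-20, 3), -34)) = Add(256, Rational(680, 3)) = Rational(1448, 3)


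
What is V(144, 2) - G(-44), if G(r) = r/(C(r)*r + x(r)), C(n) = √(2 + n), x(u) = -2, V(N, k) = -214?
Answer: 4*(-1177*√42 + 59*I)/(-I + 22*√42) ≈ -214.0 + 0.1543*I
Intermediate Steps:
G(r) = r/(-2 + r*√(2 + r)) (G(r) = r/(√(2 + r)*r - 2) = r/(r*√(2 + r) - 2) = r/(-2 + r*√(2 + r)))
V(144, 2) - G(-44) = -214 - (-44)/(-2 - 44*√(2 - 44)) = -214 - (-44)/(-2 - 44*I*√42) = -214 + 44/(-2 - 44*I*√42)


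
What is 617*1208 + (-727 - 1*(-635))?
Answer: 745244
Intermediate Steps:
617*1208 + (-727 - 1*(-635)) = 745336 + (-727 + 635) = 745336 - 92 = 745244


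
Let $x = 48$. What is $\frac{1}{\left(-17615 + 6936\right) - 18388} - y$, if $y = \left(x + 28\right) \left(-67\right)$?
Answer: $\frac{148009163}{29067} \approx 5092.0$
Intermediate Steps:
$y = -5092$ ($y = \left(48 + 28\right) \left(-67\right) = 76 \left(-67\right) = -5092$)
$\frac{1}{\left(-17615 + 6936\right) - 18388} - y = \frac{1}{\left(-17615 + 6936\right) - 18388} - -5092 = \frac{1}{-10679 - 18388} + 5092 = \frac{1}{-29067} + 5092 = - \frac{1}{29067} + 5092 = \frac{148009163}{29067}$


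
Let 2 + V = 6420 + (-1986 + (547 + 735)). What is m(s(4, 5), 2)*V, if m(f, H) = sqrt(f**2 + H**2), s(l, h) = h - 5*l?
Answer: 5714*sqrt(229) ≈ 86469.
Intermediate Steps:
m(f, H) = sqrt(H**2 + f**2)
V = 5714 (V = -2 + (6420 + (-1986 + (547 + 735))) = -2 + (6420 + (-1986 + 1282)) = -2 + (6420 - 704) = -2 + 5716 = 5714)
m(s(4, 5), 2)*V = sqrt(2**2 + (5 - 5*4)**2)*5714 = sqrt(4 + (5 - 20)**2)*5714 = sqrt(4 + (-15)**2)*5714 = sqrt(4 + 225)*5714 = sqrt(229)*5714 = 5714*sqrt(229)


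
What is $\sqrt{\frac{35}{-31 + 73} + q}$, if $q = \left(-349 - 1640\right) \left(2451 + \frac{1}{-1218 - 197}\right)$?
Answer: $\frac{i \sqrt{351393137237490}}{8490} \approx 2207.9 i$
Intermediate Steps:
$q = - \frac{6898178196}{1415}$ ($q = - 1989 \left(2451 + \frac{1}{-1415}\right) = - 1989 \left(2451 - \frac{1}{1415}\right) = \left(-1989\right) \frac{3468164}{1415} = - \frac{6898178196}{1415} \approx -4.875 \cdot 10^{6}$)
$\sqrt{\frac{35}{-31 + 73} + q} = \sqrt{\frac{35}{-31 + 73} - \frac{6898178196}{1415}} = \sqrt{\frac{35}{42} - \frac{6898178196}{1415}} = \sqrt{35 \cdot \frac{1}{42} - \frac{6898178196}{1415}} = \sqrt{\frac{5}{6} - \frac{6898178196}{1415}} = \sqrt{- \frac{41389062101}{8490}} = \frac{i \sqrt{351393137237490}}{8490}$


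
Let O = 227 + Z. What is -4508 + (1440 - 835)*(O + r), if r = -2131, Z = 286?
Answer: -983398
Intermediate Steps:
O = 513 (O = 227 + 286 = 513)
-4508 + (1440 - 835)*(O + r) = -4508 + (1440 - 835)*(513 - 2131) = -4508 + 605*(-1618) = -4508 - 978890 = -983398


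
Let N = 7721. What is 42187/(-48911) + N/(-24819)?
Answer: -1424680984/1213922109 ≈ -1.1736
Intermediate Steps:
42187/(-48911) + N/(-24819) = 42187/(-48911) + 7721/(-24819) = 42187*(-1/48911) + 7721*(-1/24819) = -42187/48911 - 7721/24819 = -1424680984/1213922109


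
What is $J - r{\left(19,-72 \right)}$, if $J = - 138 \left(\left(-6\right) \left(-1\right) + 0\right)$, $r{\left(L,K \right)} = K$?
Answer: $-756$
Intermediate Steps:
$J = -828$ ($J = - 138 \left(6 + 0\right) = \left(-138\right) 6 = -828$)
$J - r{\left(19,-72 \right)} = -828 - -72 = -828 + 72 = -756$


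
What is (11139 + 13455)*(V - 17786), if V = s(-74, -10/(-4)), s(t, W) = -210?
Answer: -442593624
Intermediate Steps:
V = -210
(11139 + 13455)*(V - 17786) = (11139 + 13455)*(-210 - 17786) = 24594*(-17996) = -442593624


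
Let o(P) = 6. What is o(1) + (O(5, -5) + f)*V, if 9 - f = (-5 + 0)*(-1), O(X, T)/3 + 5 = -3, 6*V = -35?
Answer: 368/3 ≈ 122.67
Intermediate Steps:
V = -35/6 (V = (⅙)*(-35) = -35/6 ≈ -5.8333)
O(X, T) = -24 (O(X, T) = -15 + 3*(-3) = -15 - 9 = -24)
f = 4 (f = 9 - (-5 + 0)*(-1) = 9 - (-5)*(-1) = 9 - 1*5 = 9 - 5 = 4)
o(1) + (O(5, -5) + f)*V = 6 + (-24 + 4)*(-35/6) = 6 - 20*(-35/6) = 6 + 350/3 = 368/3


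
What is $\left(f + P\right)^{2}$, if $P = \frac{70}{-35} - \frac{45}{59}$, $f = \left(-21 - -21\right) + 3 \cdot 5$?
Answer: $\frac{521284}{3481} \approx 149.75$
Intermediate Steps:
$f = 15$ ($f = \left(-21 + 21\right) + 15 = 0 + 15 = 15$)
$P = - \frac{163}{59}$ ($P = 70 \left(- \frac{1}{35}\right) - \frac{45}{59} = -2 - \frac{45}{59} = - \frac{163}{59} \approx -2.7627$)
$\left(f + P\right)^{2} = \left(15 - \frac{163}{59}\right)^{2} = \left(\frac{722}{59}\right)^{2} = \frac{521284}{3481}$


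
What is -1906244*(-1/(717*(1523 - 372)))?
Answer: 1906244/825267 ≈ 2.3099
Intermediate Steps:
-1906244*(-1/(717*(1523 - 372))) = -1906244/(1151*(-717)) = -1906244/(-825267) = -1906244*(-1/825267) = 1906244/825267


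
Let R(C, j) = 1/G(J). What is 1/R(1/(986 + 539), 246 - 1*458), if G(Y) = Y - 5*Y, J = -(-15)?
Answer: -60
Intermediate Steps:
J = 15 (J = -3*(-5) = 15)
G(Y) = -4*Y
R(C, j) = -1/60 (R(C, j) = 1/(-4*15) = 1/(-60) = -1/60)
1/R(1/(986 + 539), 246 - 1*458) = 1/(-1/60) = -60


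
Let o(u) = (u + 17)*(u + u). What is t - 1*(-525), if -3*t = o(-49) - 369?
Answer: -1192/3 ≈ -397.33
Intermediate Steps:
o(u) = 2*u*(17 + u) (o(u) = (17 + u)*(2*u) = 2*u*(17 + u))
t = -2767/3 (t = -(2*(-49)*(17 - 49) - 369)/3 = -(2*(-49)*(-32) - 369)/3 = -(3136 - 369)/3 = -1/3*2767 = -2767/3 ≈ -922.33)
t - 1*(-525) = -2767/3 - 1*(-525) = -2767/3 + 525 = -1192/3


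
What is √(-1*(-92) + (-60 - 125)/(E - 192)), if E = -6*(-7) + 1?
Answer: √2070057/149 ≈ 9.6562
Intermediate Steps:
E = 43 (E = 42 + 1 = 43)
√(-1*(-92) + (-60 - 125)/(E - 192)) = √(-1*(-92) + (-60 - 125)/(43 - 192)) = √(92 - 185/(-149)) = √(92 - 185*(-1/149)) = √(92 + 185/149) = √(13893/149) = √2070057/149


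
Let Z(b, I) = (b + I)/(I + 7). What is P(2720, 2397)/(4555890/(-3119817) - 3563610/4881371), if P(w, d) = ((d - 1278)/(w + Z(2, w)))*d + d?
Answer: -8494593717895993422385/5500285836779944416 ≈ -1544.4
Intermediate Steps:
Z(b, I) = (I + b)/(7 + I)
P(w, d) = d + d*(-1278 + d)/(w + (2 + w)/(7 + w)) (P(w, d) = ((d - 1278)/(w + (w + 2)/(7 + w)))*d + d = ((-1278 + d)/(w + (2 + w)/(7 + w)))*d + d = d*(-1278 + d)/(w + (2 + w)/(7 + w)) + d = d + d*(-1278 + d)/(w + (2 + w)/(7 + w)))
P(2720, 2397)/(4555890/(-3119817) - 3563610/4881371) = (2397*(2 + 2720 + (7 + 2720)*(-1278 + 2397 + 2720))/(2 + 2720 + 2720*(7 + 2720)))/(4555890/(-3119817) - 3563610/4881371) = (2397*(2 + 2720 + 2727*3839)/(2 + 2720 + 2720*2727))/(4555890*(-1/3119817) - 3563610*1/4881371) = (2397*(2 + 2720 + 10468953)/(2 + 2720 + 7417440))/(-1518630/1039939 - 3563610/4881371) = (2397*10471675/7420162)/(-11118933461520/5076328076369) = (2397*(1/7420162)*10471675)*(-5076328076369/11118933461520) = (25100604975/7420162)*(-5076328076369/11118933461520) = -8494593717895993422385/5500285836779944416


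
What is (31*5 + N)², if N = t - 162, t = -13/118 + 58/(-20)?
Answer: 8720209/87025 ≈ 100.20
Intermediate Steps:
t = -888/295 (t = -13*1/118 + 58*(-1/20) = -13/118 - 29/10 = -888/295 ≈ -3.0102)
N = -48678/295 (N = -888/295 - 162 = -48678/295 ≈ -165.01)
(31*5 + N)² = (31*5 - 48678/295)² = (155 - 48678/295)² = (-2953/295)² = 8720209/87025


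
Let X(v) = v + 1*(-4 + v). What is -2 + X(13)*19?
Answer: 416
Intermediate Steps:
X(v) = -4 + 2*v (X(v) = v + (-4 + v) = -4 + 2*v)
-2 + X(13)*19 = -2 + (-4 + 2*13)*19 = -2 + (-4 + 26)*19 = -2 + 22*19 = -2 + 418 = 416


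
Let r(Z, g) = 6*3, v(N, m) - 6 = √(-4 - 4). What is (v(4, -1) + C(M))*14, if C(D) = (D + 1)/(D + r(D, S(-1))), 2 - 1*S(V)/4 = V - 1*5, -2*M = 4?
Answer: 665/8 + 28*I*√2 ≈ 83.125 + 39.598*I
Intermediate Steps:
M = -2 (M = -½*4 = -2)
S(V) = 28 - 4*V (S(V) = 8 - 4*(V - 1*5) = 8 - 4*(V - 5) = 8 - 4*(-5 + V) = 8 + (20 - 4*V) = 28 - 4*V)
v(N, m) = 6 + 2*I*√2 (v(N, m) = 6 + √(-4 - 4) = 6 + √(-8) = 6 + 2*I*√2)
r(Z, g) = 18
C(D) = (1 + D)/(18 + D) (C(D) = (D + 1)/(D + 18) = (1 + D)/(18 + D))
(v(4, -1) + C(M))*14 = ((6 + 2*I*√2) + (1 - 2)/(18 - 2))*14 = ((6 + 2*I*√2) - 1/16)*14 = (95/16 + 2*I*√2)*14 = 665/8 + 28*I*√2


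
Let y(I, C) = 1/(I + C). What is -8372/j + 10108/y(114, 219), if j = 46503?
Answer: 156527415520/46503 ≈ 3.3660e+6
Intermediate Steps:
y(I, C) = 1/(C + I)
-8372/j + 10108/y(114, 219) = -8372/46503 + 10108/(1/(219 + 114)) = -8372*1/46503 + 10108/(1/333) = -8372/46503 + 10108/(1/333) = -8372/46503 + 10108*333 = -8372/46503 + 3365964 = 156527415520/46503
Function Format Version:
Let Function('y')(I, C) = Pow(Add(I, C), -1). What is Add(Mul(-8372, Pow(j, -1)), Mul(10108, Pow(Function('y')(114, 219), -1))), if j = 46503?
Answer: Rational(156527415520, 46503) ≈ 3.3660e+6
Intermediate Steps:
Function('y')(I, C) = Pow(Add(C, I), -1)
Add(Mul(-8372, Pow(j, -1)), Mul(10108, Pow(Function('y')(114, 219), -1))) = Add(Mul(-8372, Pow(46503, -1)), Mul(10108, Pow(Pow(Add(219, 114), -1), -1))) = Add(Mul(-8372, Rational(1, 46503)), Mul(10108, Pow(Pow(333, -1), -1))) = Add(Rational(-8372, 46503), Mul(10108, Pow(Rational(1, 333), -1))) = Add(Rational(-8372, 46503), Mul(10108, 333)) = Add(Rational(-8372, 46503), 3365964) = Rational(156527415520, 46503)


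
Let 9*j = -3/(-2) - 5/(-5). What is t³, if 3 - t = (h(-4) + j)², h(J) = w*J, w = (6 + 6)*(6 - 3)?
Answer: -299632786665881633173/34012224 ≈ -8.8096e+12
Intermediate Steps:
w = 36 (w = 12*3 = 36)
j = 5/18 (j = (-3/(-2) - 5/(-5))/9 = (-3*(-½) - 5*(-⅕))/9 = (3/2 + 1)/9 = (⅑)*(5/2) = 5/18 ≈ 0.27778)
h(J) = 36*J
t = -6691597/324 (t = 3 - (36*(-4) + 5/18)² = 3 - (-144 + 5/18)² = 3 - (-2587/18)² = 3 - 1*6692569/324 = 3 - 6692569/324 = -6691597/324 ≈ -20653.)
t³ = (-6691597/324)³ = -299632786665881633173/34012224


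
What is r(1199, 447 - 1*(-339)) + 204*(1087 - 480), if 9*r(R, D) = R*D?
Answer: 685622/3 ≈ 2.2854e+5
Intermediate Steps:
r(R, D) = D*R/9 (r(R, D) = (R*D)/9 = (D*R)/9 = D*R/9)
r(1199, 447 - 1*(-339)) + 204*(1087 - 480) = (⅑)*(447 - 1*(-339))*1199 + 204*(1087 - 480) = (⅑)*(447 + 339)*1199 + 204*607 = (⅑)*786*1199 + 123828 = 314138/3 + 123828 = 685622/3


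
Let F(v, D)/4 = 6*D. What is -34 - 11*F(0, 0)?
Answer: -34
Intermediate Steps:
F(v, D) = 24*D (F(v, D) = 4*(6*D) = 24*D)
-34 - 11*F(0, 0) = -34 - 264*0 = -34 - 11*0 = -34 + 0 = -34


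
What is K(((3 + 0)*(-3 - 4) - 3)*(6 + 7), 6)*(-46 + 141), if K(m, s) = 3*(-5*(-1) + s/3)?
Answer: 1995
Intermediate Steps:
K(m, s) = 15 + s (K(m, s) = 3*(5 + s*(1/3)) = 3*(5 + s/3) = 15 + s)
K(((3 + 0)*(-3 - 4) - 3)*(6 + 7), 6)*(-46 + 141) = (15 + 6)*(-46 + 141) = 21*95 = 1995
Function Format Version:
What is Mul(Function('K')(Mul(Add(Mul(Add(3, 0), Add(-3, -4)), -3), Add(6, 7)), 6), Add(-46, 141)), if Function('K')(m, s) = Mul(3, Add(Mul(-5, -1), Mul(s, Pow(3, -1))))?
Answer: 1995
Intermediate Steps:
Function('K')(m, s) = Add(15, s) (Function('K')(m, s) = Mul(3, Add(5, Mul(s, Rational(1, 3)))) = Mul(3, Add(5, Mul(Rational(1, 3), s))) = Add(15, s))
Mul(Function('K')(Mul(Add(Mul(Add(3, 0), Add(-3, -4)), -3), Add(6, 7)), 6), Add(-46, 141)) = Mul(Add(15, 6), Add(-46, 141)) = Mul(21, 95) = 1995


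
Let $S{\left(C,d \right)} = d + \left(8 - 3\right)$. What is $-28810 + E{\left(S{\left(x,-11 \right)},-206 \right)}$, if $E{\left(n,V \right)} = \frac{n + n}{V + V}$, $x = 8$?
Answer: $- \frac{2967427}{103} \approx -28810.0$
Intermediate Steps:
$S{\left(C,d \right)} = 5 + d$ ($S{\left(C,d \right)} = d + 5 = 5 + d$)
$E{\left(n,V \right)} = \frac{n}{V}$ ($E{\left(n,V \right)} = \frac{2 n}{2 V} = 2 n \frac{1}{2 V} = \frac{n}{V}$)
$-28810 + E{\left(S{\left(x,-11 \right)},-206 \right)} = -28810 + \frac{5 - 11}{-206} = -28810 - - \frac{3}{103} = -28810 + \frac{3}{103} = - \frac{2967427}{103}$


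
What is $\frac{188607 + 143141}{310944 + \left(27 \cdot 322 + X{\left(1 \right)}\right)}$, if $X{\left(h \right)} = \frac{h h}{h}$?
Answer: $\frac{331748}{319639} \approx 1.0379$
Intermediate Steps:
$X{\left(h \right)} = h$ ($X{\left(h \right)} = \frac{h^{2}}{h} = h$)
$\frac{188607 + 143141}{310944 + \left(27 \cdot 322 + X{\left(1 \right)}\right)} = \frac{188607 + 143141}{310944 + \left(27 \cdot 322 + 1\right)} = \frac{331748}{310944 + \left(8694 + 1\right)} = \frac{331748}{310944 + 8695} = \frac{331748}{319639}$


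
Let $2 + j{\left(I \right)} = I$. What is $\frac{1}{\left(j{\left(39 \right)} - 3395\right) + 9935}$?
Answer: $\frac{1}{6577} \approx 0.00015204$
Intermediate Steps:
$j{\left(I \right)} = -2 + I$
$\frac{1}{\left(j{\left(39 \right)} - 3395\right) + 9935} = \frac{1}{\left(\left(-2 + 39\right) - 3395\right) + 9935} = \frac{1}{\left(37 - 3395\right) + 9935} = \frac{1}{-3358 + 9935} = \frac{1}{6577}$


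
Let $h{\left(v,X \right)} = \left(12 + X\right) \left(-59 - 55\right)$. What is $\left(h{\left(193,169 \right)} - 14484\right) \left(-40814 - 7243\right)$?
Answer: $1687665726$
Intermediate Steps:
$h{\left(v,X \right)} = -1368 - 114 X$ ($h{\left(v,X \right)} = \left(12 + X\right) \left(-114\right) = -1368 - 114 X$)
$\left(h{\left(193,169 \right)} - 14484\right) \left(-40814 - 7243\right) = \left(\left(-1368 - 19266\right) - 14484\right) \left(-40814 - 7243\right) = \left(\left(-1368 - 19266\right) - 14484\right) \left(-48057\right) = \left(-20634 - 14484\right) \left(-48057\right) = \left(-35118\right) \left(-48057\right) = 1687665726$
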